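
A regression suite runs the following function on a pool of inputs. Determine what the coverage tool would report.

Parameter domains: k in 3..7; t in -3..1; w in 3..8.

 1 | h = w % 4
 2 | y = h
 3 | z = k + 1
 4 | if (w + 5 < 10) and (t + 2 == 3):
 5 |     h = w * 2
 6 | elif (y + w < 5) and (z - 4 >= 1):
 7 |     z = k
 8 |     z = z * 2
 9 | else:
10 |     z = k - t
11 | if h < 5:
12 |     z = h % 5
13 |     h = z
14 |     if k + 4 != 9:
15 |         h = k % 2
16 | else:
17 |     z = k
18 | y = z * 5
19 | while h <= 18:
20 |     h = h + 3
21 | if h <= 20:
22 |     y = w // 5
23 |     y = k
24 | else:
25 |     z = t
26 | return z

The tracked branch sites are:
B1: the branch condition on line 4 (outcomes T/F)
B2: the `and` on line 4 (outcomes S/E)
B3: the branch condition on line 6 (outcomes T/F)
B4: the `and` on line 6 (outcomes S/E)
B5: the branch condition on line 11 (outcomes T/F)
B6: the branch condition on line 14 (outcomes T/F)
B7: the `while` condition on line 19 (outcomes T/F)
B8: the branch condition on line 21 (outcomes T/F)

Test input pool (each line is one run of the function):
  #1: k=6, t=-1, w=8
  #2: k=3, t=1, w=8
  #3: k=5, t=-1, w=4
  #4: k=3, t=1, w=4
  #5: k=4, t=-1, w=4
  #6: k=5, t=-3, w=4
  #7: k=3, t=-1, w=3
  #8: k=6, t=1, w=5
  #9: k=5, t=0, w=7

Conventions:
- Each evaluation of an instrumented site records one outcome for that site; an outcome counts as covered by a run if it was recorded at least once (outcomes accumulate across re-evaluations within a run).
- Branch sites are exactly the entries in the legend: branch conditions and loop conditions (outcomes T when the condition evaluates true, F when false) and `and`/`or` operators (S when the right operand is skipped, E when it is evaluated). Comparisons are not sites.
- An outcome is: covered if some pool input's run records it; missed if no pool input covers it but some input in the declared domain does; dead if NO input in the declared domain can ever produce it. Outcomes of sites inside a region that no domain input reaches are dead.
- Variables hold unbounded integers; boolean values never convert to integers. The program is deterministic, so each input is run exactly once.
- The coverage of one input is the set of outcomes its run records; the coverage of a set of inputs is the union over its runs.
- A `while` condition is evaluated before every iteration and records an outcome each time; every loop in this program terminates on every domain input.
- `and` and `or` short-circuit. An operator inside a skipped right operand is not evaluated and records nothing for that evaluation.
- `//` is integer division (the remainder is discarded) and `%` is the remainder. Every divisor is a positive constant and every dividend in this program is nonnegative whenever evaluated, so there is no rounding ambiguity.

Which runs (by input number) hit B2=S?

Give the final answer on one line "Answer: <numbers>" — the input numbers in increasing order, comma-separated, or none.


input #1 (k=6, t=-1, w=8): produces B2=S
input #2 (k=3, t=1, w=8): produces B2=S
input #3 (k=5, t=-1, w=4): does not produce B2=S
input #4 (k=3, t=1, w=4): does not produce B2=S
input #5 (k=4, t=-1, w=4): does not produce B2=S
input #6 (k=5, t=-3, w=4): does not produce B2=S
input #7 (k=3, t=-1, w=3): does not produce B2=S
input #8 (k=6, t=1, w=5): produces B2=S
input #9 (k=5, t=0, w=7): produces B2=S
Answer: 1, 2, 8, 9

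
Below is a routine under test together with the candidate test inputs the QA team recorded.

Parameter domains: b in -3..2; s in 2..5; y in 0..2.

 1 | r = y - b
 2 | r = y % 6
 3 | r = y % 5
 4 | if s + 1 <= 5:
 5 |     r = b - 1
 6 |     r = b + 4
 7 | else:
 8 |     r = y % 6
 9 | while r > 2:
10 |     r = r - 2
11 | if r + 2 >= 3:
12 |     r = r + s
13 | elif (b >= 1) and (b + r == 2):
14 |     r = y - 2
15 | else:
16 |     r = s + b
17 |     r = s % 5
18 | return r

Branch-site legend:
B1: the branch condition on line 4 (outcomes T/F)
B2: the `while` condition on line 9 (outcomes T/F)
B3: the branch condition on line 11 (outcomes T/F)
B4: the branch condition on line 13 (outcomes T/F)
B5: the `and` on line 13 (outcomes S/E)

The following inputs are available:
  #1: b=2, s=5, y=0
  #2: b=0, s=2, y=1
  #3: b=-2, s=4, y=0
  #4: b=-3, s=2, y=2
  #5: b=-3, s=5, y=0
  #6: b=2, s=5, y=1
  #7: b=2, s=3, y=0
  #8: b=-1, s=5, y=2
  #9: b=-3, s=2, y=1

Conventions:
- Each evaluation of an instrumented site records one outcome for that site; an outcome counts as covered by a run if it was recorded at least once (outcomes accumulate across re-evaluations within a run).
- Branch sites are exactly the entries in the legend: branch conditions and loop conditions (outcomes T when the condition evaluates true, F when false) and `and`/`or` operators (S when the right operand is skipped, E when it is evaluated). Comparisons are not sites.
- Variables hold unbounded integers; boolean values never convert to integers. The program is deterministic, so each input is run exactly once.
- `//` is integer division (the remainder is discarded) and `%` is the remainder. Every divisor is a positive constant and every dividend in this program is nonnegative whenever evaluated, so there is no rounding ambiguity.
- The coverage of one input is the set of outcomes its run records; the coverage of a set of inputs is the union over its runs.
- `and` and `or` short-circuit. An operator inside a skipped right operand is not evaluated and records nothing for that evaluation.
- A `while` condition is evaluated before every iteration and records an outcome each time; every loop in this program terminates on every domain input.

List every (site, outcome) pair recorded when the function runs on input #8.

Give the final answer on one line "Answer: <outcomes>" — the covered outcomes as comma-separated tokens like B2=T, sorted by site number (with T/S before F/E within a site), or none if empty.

Simulating input #8 (b=-1, s=5, y=2) step by step:
  B1->F, B2->F, B3->T
distinct outcomes covered: B1=F, B2=F, B3=T

Answer: B1=F, B2=F, B3=T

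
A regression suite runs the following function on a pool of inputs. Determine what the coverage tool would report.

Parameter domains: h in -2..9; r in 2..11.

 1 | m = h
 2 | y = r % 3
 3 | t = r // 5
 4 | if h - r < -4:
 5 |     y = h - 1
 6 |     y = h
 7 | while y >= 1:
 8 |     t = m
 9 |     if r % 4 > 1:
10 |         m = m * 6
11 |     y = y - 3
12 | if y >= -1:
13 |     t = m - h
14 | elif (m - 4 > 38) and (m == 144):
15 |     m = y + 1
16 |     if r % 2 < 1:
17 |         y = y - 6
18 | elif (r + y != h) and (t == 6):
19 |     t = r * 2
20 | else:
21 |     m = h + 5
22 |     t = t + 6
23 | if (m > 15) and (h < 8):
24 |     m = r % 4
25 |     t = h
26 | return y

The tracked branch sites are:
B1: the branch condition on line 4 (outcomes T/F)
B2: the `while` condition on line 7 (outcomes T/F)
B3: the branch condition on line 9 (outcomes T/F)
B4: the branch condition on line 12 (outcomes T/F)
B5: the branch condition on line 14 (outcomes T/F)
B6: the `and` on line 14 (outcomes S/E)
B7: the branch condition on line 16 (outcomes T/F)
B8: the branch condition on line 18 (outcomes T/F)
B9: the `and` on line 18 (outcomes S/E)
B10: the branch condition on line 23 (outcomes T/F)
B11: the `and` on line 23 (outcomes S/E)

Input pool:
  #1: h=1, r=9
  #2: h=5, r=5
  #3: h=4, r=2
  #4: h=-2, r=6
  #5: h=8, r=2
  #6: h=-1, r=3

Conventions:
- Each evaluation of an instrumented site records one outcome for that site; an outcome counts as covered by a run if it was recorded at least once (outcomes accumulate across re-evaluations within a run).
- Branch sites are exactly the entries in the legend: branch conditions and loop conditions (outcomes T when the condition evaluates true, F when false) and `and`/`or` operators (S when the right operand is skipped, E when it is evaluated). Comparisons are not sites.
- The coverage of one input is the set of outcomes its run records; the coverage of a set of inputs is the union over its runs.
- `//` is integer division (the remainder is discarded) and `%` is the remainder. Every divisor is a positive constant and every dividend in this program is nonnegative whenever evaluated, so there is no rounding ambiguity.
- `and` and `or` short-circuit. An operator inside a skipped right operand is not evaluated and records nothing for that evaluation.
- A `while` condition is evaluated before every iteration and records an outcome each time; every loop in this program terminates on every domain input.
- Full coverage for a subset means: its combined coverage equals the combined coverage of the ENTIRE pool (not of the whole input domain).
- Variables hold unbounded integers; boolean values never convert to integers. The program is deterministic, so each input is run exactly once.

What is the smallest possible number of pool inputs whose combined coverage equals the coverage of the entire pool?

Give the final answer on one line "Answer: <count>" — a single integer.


#1 (h=1, r=9) -> covered: B1=T, B2=T, B2=F, B3=F, B4=F, B5=F, B6=S, B8=F, B9=E, B10=F, B11=S
#2 (h=5, r=5) -> covered: B1=F, B2=T, B2=F, B3=F, B4=T, B10=F, B11=S
#3 (h=4, r=2) -> covered: B1=F, B2=T, B2=F, B3=T, B4=T, B10=T, B11=E
#4 (h=-2, r=6) -> covered: B1=T, B2=F, B4=F, B5=F, B6=S, B8=F, B9=E, B10=F, B11=S
#5 (h=8, r=2) -> covered: B1=F, B2=T, B2=F, B3=T, B4=T, B10=F, B11=E
#6 (h=-1, r=3) -> covered: B1=F, B2=F, B4=T, B10=F, B11=S
the full pool covers 16 outcomes: B1=T, B1=F, B2=T, B2=F, B3=T, B3=F, B4=T, B4=F, B5=F, B6=S, B8=F, B9=E, B10=T, B10=F, B11=S, B11=E
checked all size-1 subsets: none covers 16 outcomes (max 11/16)
size 2: inputs {1, 3} cover all 16 outcomes, and no lexicographically smaller subset of this size does
Answer: 2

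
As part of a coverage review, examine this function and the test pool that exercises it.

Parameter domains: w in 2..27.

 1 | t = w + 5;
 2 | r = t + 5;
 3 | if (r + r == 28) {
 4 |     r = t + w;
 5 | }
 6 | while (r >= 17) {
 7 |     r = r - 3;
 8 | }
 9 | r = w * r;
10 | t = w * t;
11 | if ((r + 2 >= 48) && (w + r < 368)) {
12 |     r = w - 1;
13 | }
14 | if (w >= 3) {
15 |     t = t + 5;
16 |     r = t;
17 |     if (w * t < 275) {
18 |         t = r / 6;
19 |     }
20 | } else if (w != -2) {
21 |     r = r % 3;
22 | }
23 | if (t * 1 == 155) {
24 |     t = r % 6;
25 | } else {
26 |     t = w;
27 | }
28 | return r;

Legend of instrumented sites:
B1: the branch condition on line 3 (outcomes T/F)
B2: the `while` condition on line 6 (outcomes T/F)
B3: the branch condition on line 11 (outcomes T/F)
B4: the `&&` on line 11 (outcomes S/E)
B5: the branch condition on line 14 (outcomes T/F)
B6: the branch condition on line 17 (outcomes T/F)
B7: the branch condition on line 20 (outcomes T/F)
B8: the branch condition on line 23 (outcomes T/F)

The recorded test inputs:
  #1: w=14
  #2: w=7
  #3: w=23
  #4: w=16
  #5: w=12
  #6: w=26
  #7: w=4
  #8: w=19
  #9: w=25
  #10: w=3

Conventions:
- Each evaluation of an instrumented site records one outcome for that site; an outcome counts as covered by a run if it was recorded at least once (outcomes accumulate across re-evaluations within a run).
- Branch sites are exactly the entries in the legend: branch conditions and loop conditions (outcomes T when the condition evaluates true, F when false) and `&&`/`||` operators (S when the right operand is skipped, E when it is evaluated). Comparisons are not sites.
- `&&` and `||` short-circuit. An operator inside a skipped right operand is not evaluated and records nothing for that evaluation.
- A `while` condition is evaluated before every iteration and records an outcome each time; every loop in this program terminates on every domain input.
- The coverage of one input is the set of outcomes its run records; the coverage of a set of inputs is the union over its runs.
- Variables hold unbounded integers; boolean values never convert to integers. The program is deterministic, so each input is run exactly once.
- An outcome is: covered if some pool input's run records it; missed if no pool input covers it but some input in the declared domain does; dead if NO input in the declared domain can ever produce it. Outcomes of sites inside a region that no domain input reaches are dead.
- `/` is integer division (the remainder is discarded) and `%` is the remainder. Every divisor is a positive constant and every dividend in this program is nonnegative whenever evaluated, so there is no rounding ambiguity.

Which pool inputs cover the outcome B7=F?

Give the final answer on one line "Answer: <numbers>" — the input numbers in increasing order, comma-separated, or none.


input #1 (w=14): never hits B7=F
input #2 (w=7): never hits B7=F
input #3 (w=23): never hits B7=F
input #4 (w=16): never hits B7=F
input #5 (w=12): never hits B7=F
input #6 (w=26): never hits B7=F
input #7 (w=4): never hits B7=F
input #8 (w=19): never hits B7=F
input #9 (w=25): never hits B7=F
input #10 (w=3): never hits B7=F
Answer: none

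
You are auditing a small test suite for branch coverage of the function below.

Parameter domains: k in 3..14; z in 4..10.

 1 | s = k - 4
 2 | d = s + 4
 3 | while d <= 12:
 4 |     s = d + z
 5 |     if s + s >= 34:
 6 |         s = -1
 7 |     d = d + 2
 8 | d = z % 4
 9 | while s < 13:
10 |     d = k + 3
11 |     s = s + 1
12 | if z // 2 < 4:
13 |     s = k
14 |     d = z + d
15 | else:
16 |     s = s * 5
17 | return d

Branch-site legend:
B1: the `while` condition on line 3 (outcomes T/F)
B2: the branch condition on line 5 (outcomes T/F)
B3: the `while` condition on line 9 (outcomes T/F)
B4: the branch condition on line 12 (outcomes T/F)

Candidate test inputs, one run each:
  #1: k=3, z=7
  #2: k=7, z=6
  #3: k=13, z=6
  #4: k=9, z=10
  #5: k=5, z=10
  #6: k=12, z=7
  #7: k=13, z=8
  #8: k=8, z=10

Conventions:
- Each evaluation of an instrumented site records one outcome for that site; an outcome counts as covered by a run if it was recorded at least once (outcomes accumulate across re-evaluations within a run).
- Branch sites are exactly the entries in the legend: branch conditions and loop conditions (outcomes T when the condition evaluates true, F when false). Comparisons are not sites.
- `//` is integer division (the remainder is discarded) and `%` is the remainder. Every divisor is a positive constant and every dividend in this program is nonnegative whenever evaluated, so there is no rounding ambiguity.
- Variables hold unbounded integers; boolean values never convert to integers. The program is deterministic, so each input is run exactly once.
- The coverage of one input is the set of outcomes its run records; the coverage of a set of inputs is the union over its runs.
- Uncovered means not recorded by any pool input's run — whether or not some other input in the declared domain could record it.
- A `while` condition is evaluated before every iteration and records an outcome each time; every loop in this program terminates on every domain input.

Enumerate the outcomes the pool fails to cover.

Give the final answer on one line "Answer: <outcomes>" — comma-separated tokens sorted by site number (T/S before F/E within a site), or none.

run #1 (k=3, z=7) runs B1->T, B2->F, B1->T, B2->F, B1->T, B2->F, B1->T, B2->F, B1->T, B2->T, B1->F, B3->T, B3->T, B3->T, ...; records B1=T, B1=F, B2=T, B2=F, B3=T, B3=F, B4=T
run #2 (k=7, z=6) runs B1->T, B2->F, B1->T, B2->F, B1->T, B2->T, B1->F, B3->T, B3->T, B3->T, B3->T, B3->T, B3->T, B3->T, ...; records B1=T, B1=F, B2=T, B2=F, B3=T, B3=F, B4=T
run #3 (k=13, z=6) runs B1->F, B3->T, B3->T, B3->T, B3->T, B3->F, B4->T; records B1=F, B3=T, B3=F, B4=T
run #4 (k=9, z=10) runs B1->T, B2->T, B1->T, B2->T, B1->F, B3->T, B3->T, B3->T, B3->T, B3->T, B3->T, B3->T, B3->T, B3->T, ...; records B1=T, B1=F, B2=T, B3=T, B3=F, B4=F
run #5 (k=5, z=10) runs B1->T, B2->F, B1->T, B2->T, B1->T, B2->T, B1->T, B2->T, B1->F, B3->T, B3->T, B3->T, B3->T, B3->T, ...; records B1=T, B1=F, B2=T, B2=F, B3=T, B3=F, B4=F
run #6 (k=12, z=7) runs B1->T, B2->T, B1->F, B3->T, B3->T, B3->T, B3->T, B3->T, B3->T, B3->T, B3->T, B3->T, B3->T, B3->T, ...; records B1=T, B1=F, B2=T, B3=T, B3=F, B4=T
run #7 (k=13, z=8) runs B1->F, B3->T, B3->T, B3->T, B3->T, B3->F, B4->F; records B1=F, B3=T, B3=F, B4=F
run #8 (k=8, z=10) runs B1->T, B2->T, B1->T, B2->T, B1->T, B2->T, B1->F, B3->T, B3->T, B3->T, B3->T, B3->T, B3->T, B3->T, ...; records B1=T, B1=F, B2=T, B3=T, B3=F, B4=F
union over the pool: B1=T, B1=F, B2=T, B2=F, B3=T, B3=F, B4=T, B4=F
uncovered (0 of 8): none

Answer: none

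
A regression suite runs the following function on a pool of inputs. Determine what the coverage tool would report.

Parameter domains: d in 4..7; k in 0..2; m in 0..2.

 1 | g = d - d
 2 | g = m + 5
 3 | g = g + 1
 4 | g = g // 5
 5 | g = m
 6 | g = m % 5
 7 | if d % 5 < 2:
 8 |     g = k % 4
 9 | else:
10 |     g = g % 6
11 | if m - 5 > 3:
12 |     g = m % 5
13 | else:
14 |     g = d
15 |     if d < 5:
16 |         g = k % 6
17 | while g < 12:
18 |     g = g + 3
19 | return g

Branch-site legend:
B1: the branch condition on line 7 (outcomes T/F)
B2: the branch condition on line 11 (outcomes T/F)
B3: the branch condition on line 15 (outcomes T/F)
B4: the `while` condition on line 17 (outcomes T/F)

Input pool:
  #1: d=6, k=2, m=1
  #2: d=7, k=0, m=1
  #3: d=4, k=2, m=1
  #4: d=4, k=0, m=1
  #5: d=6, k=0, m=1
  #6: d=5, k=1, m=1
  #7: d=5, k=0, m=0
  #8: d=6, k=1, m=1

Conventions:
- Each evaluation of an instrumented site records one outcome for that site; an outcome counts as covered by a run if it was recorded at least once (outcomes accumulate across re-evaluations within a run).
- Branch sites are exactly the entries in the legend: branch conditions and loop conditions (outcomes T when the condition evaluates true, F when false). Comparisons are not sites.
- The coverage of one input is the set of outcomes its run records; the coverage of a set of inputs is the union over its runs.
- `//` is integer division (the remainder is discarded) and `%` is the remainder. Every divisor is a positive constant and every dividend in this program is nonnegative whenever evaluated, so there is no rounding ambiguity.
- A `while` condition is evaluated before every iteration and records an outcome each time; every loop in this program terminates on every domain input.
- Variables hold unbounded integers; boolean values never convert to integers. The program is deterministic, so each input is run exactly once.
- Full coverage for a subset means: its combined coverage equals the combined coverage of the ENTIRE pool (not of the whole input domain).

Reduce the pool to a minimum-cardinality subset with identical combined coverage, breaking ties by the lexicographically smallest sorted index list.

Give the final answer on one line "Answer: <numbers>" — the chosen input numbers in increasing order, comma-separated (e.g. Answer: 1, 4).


#1 (d=6, k=2, m=1) -> B1->T, B2->F, B3->F, B4->T, B4->T, B4->F; covered: B1=T, B2=F, B3=F, B4=T, B4=F
#2 (d=7, k=0, m=1) -> B1->F, B2->F, B3->F, B4->T, B4->T, B4->F; covered: B1=F, B2=F, B3=F, B4=T, B4=F
#3 (d=4, k=2, m=1) -> B1->F, B2->F, B3->T, B4->T, B4->T, B4->T, B4->T, B4->F; covered: B1=F, B2=F, B3=T, B4=T, B4=F
#4 (d=4, k=0, m=1) -> B1->F, B2->F, B3->T, B4->T, B4->T, B4->T, B4->T, B4->F; covered: B1=F, B2=F, B3=T, B4=T, B4=F
#5 (d=6, k=0, m=1) -> B1->T, B2->F, B3->F, B4->T, B4->T, B4->F; covered: B1=T, B2=F, B3=F, B4=T, B4=F
#6 (d=5, k=1, m=1) -> B1->T, B2->F, B3->F, B4->T, B4->T, B4->T, B4->F; covered: B1=T, B2=F, B3=F, B4=T, B4=F
#7 (d=5, k=0, m=0) -> B1->T, B2->F, B3->F, B4->T, B4->T, B4->T, B4->F; covered: B1=T, B2=F, B3=F, B4=T, B4=F
#8 (d=6, k=1, m=1) -> B1->T, B2->F, B3->F, B4->T, B4->T, B4->F; covered: B1=T, B2=F, B3=F, B4=T, B4=F
union over all inputs: B1=T, B1=F, B2=F, B3=T, B3=F, B4=T, B4=F (7 outcomes)
size 1 is not enough: best union over all size-1 subsets is 5/7
at size 2, {1, 3} reaches all 7 outcomes; every lexicographically earlier size-2 subset fails
Answer: 1, 3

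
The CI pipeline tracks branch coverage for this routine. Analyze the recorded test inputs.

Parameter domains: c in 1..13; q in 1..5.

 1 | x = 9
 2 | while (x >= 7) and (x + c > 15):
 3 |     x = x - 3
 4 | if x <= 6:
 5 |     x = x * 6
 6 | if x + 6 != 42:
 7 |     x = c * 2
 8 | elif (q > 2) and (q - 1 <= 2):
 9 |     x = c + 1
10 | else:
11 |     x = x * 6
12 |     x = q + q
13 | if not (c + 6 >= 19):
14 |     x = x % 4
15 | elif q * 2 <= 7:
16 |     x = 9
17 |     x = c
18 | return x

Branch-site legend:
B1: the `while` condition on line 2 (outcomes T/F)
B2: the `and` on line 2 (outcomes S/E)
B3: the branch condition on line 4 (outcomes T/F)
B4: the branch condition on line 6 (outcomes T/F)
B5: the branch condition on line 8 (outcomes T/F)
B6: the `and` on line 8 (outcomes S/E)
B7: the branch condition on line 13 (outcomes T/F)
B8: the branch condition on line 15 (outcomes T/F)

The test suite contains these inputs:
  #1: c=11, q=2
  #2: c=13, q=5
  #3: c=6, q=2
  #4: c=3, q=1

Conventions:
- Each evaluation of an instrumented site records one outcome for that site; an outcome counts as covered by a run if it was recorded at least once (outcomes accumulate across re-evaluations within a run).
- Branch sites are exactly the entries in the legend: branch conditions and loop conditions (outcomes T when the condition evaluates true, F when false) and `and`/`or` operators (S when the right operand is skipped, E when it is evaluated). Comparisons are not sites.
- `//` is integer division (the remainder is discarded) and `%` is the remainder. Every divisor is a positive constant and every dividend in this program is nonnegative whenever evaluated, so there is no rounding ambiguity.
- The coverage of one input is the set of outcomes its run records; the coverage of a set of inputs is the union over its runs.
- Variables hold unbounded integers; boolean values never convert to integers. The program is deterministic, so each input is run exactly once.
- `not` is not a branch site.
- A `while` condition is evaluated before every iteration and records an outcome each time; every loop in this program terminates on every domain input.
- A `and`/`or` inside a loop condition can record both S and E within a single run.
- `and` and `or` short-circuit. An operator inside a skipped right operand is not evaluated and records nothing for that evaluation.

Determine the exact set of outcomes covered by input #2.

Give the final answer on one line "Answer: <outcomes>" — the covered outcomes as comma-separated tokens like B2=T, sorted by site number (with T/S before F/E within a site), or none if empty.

Event log for input #2 (c=13, q=5):
  B2->E, B1->T, B2->S, B1->F, B3->T, B4->F, B6->E, B5->F, B7->F, B8->F
deduplicating events, the covered set is: B1=T, B1=F, B2=S, B2=E, B3=T, B4=F, B5=F, B6=E, B7=F, B8=F

Answer: B1=T, B1=F, B2=S, B2=E, B3=T, B4=F, B5=F, B6=E, B7=F, B8=F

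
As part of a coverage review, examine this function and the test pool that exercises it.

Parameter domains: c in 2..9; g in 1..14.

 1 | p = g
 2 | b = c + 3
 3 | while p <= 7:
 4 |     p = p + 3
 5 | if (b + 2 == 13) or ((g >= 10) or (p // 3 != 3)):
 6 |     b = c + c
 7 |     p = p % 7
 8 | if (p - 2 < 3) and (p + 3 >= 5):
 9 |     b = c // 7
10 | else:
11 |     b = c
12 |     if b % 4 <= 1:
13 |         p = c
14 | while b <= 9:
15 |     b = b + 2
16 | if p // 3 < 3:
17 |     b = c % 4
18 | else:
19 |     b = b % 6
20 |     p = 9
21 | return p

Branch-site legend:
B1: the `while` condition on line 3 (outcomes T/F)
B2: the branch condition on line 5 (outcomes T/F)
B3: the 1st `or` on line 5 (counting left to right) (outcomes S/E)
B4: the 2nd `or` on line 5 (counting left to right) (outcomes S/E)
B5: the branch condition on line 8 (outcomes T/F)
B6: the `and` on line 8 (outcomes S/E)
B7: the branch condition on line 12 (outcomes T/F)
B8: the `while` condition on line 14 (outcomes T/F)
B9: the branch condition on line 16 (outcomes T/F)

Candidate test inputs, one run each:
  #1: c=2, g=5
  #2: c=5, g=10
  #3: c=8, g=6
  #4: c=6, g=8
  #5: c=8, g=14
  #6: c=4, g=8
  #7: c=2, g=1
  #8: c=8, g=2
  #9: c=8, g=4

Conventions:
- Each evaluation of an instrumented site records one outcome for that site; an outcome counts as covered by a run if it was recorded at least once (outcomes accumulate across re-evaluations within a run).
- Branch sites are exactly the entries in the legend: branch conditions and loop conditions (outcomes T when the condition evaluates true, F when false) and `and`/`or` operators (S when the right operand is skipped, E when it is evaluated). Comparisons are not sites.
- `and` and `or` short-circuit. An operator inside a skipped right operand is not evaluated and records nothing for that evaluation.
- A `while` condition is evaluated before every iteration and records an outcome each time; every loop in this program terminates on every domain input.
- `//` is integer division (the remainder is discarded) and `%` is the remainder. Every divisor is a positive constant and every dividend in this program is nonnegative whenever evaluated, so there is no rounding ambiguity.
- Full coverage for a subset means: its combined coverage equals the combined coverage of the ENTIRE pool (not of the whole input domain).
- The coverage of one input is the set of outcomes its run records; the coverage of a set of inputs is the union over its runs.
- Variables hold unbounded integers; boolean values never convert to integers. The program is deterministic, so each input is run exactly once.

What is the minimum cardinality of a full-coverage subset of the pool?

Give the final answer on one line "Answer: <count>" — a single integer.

#1 (c=2, g=5) -> B1->T, B1->F, B3->E, B4->E, B2->T, B6->E, B5->F, B7->F, B8->T, B8->T, B8->T, B8->T, B8->F, B9->T; covered: B1=T, B1=F, B2=T, B3=E, B4=E, B5=F, B6=E, B7=F, B8=T, B8=F, B9=T
#2 (c=5, g=10) -> B1->F, B3->E, B4->S, B2->T, B6->E, B5->T, B8->T, B8->T, B8->T, B8->T, B8->T, B8->F, B9->T; covered: B1=F, B2=T, B3=E, B4=S, B5=T, B6=E, B8=T, B8=F, B9=T
#3 (c=8, g=6) -> B1->T, B1->F, B3->S, B2->T, B6->E, B5->T, B8->T, B8->T, B8->T, B8->T, B8->T, B8->F, B9->T; covered: B1=T, B1=F, B2=T, B3=S, B5=T, B6=E, B8=T, B8=F, B9=T
#4 (c=6, g=8) -> B1->F, B3->E, B4->E, B2->T, B6->E, B5->F, B7->F, B8->T, B8->T, B8->F, B9->T; covered: B1=F, B2=T, B3=E, B4=E, B5=F, B6=E, B7=F, B8=T, B8=F, B9=T
#5 (c=8, g=14) -> B1->F, B3->S, B2->T, B6->E, B5->F, B7->T, B8->T, B8->F, B9->T; covered: B1=F, B2=T, B3=S, B5=F, B6=E, B7=T, B8=T, B8=F, B9=T
#6 (c=4, g=8) -> B1->F, B3->E, B4->E, B2->T, B6->E, B5->F, B7->T, B8->T, B8->T, B8->T, B8->F, B9->T; covered: B1=F, B2=T, B3=E, B4=E, B5=F, B6=E, B7=T, B8=T, B8=F, B9=T
#7 (c=2, g=1) -> B1->T, B1->T, B1->T, B1->F, B3->E, B4->E, B2->F, B6->S, B5->F, B7->F, B8->T, B8->T, B8->T, B8->T, ...; covered: B1=T, B1=F, B2=F, B3=E, B4=E, B5=F, B6=S, B7=F, B8=T, B8=F, B9=F
#8 (c=8, g=2) -> B1->T, B1->T, B1->F, B3->S, B2->T, B6->E, B5->F, B7->T, B8->T, B8->F, B9->T; covered: B1=T, B1=F, B2=T, B3=S, B5=F, B6=E, B7=T, B8=T, B8=F, B9=T
#9 (c=8, g=4) -> B1->T, B1->T, B1->F, B3->S, B2->T, B6->E, B5->T, B8->T, B8->T, B8->T, B8->T, B8->T, B8->F, B9->T; covered: B1=T, B1=F, B2=T, B3=S, B5=T, B6=E, B8=T, B8=F, B9=T
union over all inputs: B1=T, B1=F, B2=T, B2=F, B3=S, B3=E, B4=S, B4=E, B5=T, B5=F, B6=S, B6=E, B7=T, B7=F, B8=T, B8=F, B9=T, B9=F (18 outcomes)
no size-1 subset reaches all 18 outcomes (best union: 11/18)
no size-2 subset reaches all 18 outcomes (best union: 16/18)
size 3: inputs {2, 5, 7} cover all 18 outcomes, and no lexicographically smaller subset of this size does

Answer: 3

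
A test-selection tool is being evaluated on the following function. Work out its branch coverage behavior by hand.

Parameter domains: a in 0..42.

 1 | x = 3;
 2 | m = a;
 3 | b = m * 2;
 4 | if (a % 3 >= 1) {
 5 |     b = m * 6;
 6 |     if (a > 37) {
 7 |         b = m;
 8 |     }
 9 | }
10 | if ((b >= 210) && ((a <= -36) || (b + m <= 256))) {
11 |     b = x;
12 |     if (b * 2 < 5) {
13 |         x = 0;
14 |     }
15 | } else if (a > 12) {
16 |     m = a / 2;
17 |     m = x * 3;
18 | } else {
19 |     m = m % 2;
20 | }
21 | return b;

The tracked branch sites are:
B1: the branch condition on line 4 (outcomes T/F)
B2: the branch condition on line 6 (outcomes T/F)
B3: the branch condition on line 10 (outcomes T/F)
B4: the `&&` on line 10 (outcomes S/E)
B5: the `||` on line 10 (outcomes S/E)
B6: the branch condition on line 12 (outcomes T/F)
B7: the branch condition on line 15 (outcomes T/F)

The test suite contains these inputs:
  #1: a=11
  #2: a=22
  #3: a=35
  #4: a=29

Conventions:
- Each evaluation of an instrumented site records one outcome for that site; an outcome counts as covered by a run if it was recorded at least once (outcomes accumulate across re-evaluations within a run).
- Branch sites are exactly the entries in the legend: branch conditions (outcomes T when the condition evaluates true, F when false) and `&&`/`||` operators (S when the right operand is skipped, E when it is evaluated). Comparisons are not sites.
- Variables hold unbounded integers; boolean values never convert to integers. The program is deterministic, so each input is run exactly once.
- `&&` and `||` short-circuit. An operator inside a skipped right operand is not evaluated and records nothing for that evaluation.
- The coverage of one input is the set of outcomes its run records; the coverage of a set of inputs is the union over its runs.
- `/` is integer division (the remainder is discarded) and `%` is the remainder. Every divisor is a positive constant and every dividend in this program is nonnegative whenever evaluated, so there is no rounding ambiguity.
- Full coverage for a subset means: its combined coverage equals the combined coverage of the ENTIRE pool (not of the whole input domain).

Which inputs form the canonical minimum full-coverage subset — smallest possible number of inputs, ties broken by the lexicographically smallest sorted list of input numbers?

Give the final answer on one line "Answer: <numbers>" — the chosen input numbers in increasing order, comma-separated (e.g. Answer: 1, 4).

run #1 (a=11) runs B1->T, B2->F, B4->S, B3->F, B7->F; records B1=T, B2=F, B3=F, B4=S, B7=F
run #2 (a=22) runs B1->T, B2->F, B4->S, B3->F, B7->T; records B1=T, B2=F, B3=F, B4=S, B7=T
run #3 (a=35) runs B1->T, B2->F, B4->E, B5->E, B3->T, B6->F; records B1=T, B2=F, B3=T, B4=E, B5=E, B6=F
run #4 (a=29) runs B1->T, B2->F, B4->S, B3->F, B7->T; records B1=T, B2=F, B3=F, B4=S, B7=T
pool-wide coverage (10 outcomes): B1=T, B2=F, B3=T, B3=F, B4=S, B4=E, B5=E, B6=F, B7=T, B7=F
checked all size-1 subsets: none covers 10 outcomes (max 6/10)
checked all size-2 subsets: none covers 10 outcomes (max 9/10)
size 3: inputs {1, 2, 3} cover all 10 outcomes, and no lexicographically smaller subset of this size does

Answer: 1, 2, 3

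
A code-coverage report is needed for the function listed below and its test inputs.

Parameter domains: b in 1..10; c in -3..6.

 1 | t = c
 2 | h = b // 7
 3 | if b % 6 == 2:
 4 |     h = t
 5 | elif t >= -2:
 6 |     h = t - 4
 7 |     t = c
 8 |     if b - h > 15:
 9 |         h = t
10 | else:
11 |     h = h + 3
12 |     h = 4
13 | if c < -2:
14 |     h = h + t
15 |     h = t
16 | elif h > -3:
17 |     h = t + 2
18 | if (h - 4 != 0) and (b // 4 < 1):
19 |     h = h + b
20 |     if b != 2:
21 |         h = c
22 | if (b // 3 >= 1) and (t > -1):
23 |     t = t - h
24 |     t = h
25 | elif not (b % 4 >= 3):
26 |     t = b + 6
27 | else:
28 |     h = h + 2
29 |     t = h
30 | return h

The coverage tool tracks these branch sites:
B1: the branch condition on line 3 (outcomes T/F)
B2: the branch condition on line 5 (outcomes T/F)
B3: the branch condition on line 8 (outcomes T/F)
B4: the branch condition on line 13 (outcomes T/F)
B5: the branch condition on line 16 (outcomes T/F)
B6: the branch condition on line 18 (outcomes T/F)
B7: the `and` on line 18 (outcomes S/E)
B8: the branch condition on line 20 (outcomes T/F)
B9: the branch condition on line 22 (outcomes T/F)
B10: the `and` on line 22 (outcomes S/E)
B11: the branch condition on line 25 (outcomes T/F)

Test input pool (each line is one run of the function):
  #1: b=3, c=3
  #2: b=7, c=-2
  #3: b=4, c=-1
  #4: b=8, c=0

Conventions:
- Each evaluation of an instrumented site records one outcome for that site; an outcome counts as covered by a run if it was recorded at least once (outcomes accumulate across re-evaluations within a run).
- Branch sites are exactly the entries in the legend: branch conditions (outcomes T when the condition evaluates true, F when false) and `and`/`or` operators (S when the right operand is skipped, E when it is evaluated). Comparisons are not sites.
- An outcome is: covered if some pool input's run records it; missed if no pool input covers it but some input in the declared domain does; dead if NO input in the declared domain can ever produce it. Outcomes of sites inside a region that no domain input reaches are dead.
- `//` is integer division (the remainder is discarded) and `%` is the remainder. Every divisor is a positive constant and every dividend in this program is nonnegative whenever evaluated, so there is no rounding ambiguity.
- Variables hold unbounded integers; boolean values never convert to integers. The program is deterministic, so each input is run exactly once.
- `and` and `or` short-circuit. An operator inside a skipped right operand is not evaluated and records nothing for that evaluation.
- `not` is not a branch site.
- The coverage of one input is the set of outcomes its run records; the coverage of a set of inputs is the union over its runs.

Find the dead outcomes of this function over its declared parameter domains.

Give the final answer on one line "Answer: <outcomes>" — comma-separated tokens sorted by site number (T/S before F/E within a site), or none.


exhaustive pass over the 100-input domain:
  reachable outcomes have witnesses, e.g. B1=T (e.g. b=2, c=-3), B1=F (e.g. b=1, c=-3), B2=T (e.g. b=1, c=-2), B2=F (e.g. b=1, c=-3)
Answer: none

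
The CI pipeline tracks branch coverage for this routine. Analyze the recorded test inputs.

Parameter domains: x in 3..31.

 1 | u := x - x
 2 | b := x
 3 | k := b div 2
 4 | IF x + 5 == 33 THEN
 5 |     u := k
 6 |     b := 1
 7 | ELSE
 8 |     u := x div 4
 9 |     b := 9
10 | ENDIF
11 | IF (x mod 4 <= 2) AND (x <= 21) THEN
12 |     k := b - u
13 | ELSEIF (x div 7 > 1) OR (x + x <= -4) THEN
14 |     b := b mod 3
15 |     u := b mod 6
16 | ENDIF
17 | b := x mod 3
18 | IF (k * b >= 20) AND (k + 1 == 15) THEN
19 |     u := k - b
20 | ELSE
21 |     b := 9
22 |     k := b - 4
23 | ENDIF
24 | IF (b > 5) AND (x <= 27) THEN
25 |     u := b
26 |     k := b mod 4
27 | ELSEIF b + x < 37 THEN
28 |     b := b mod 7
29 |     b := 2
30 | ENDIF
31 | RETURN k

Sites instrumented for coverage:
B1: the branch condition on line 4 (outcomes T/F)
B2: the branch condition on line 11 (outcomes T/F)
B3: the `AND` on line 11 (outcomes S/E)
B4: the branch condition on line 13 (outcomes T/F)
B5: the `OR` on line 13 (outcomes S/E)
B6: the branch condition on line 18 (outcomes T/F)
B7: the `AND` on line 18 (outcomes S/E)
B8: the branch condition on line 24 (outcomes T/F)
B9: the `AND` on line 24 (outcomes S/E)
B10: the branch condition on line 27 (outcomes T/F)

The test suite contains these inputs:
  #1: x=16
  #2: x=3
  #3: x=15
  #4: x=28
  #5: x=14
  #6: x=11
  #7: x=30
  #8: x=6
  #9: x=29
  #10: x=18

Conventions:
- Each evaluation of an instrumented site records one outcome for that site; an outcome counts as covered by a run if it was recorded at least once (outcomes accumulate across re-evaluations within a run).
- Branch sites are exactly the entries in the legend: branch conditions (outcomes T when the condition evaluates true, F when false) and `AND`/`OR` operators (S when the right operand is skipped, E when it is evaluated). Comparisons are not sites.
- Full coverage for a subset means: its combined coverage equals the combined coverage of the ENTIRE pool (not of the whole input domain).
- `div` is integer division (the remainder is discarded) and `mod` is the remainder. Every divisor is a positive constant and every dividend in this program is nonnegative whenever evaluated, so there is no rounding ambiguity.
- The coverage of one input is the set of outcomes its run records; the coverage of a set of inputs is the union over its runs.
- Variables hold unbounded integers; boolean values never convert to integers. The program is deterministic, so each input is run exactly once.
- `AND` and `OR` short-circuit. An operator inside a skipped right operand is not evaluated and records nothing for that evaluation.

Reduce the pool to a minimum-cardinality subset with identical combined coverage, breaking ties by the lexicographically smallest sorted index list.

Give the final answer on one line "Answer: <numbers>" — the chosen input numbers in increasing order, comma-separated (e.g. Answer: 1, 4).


test 1 (x=16) fires B1->F, B3->E, B2->T, B7->S, B6->F, B9->E, B8->T; hits B1=F, B2=T, B3=E, B6=F, B7=S, B8=T, B9=E
test 2 (x=3) fires B1->F, B3->S, B2->F, B5->E, B4->F, B7->S, B6->F, B9->E, B8->T; hits B1=F, B2=F, B3=S, B4=F, B5=E, B6=F, B7=S, B8=T, B9=E
test 3 (x=15) fires B1->F, B3->S, B2->F, B5->S, B4->T, B7->S, B6->F, B9->E, B8->T; hits B1=F, B2=F, B3=S, B4=T, B5=S, B6=F, B7=S, B8=T, B9=E
test 4 (x=28) fires B1->T, B3->E, B2->F, B5->S, B4->T, B7->S, B6->F, B9->E, B8->F, B10->F; hits B1=T, B2=F, B3=E, B4=T, B5=S, B6=F, B7=S, B8=F, B9=E, B10=F
test 5 (x=14) fires B1->F, B3->E, B2->T, B7->S, B6->F, B9->E, B8->T; hits B1=F, B2=T, B3=E, B6=F, B7=S, B8=T, B9=E
test 6 (x=11) fires B1->F, B3->S, B2->F, B5->E, B4->F, B7->S, B6->F, B9->E, B8->T; hits B1=F, B2=F, B3=S, B4=F, B5=E, B6=F, B7=S, B8=T, B9=E
test 7 (x=30) fires B1->F, B3->E, B2->F, B5->S, B4->T, B7->S, B6->F, B9->E, B8->F, B10->F; hits B1=F, B2=F, B3=E, B4=T, B5=S, B6=F, B7=S, B8=F, B9=E, B10=F
test 8 (x=6) fires B1->F, B3->E, B2->T, B7->S, B6->F, B9->E, B8->T; hits B1=F, B2=T, B3=E, B6=F, B7=S, B8=T, B9=E
test 9 (x=29) fires B1->F, B3->E, B2->F, B5->S, B4->T, B7->E, B6->T, B9->S, B8->F, B10->T; hits B1=F, B2=F, B3=E, B4=T, B5=S, B6=T, B7=E, B8=F, B9=S, B10=T
test 10 (x=18) fires B1->F, B3->E, B2->T, B7->S, B6->F, B9->E, B8->T; hits B1=F, B2=T, B3=E, B6=F, B7=S, B8=T, B9=E
together the pool reaches 20 outcomes: B1=T, B1=F, B2=T, B2=F, B3=S, B3=E, B4=T, B4=F, B5=S, B5=E, B6=T, B6=F, B7=S, B7=E, B8=T, B8=F, B9=S, B9=E, B10=T, B10=F
no size-1 subset reaches all 20 outcomes (best union: 10/20)
no size-2 subset reaches all 20 outcomes (best union: 17/20)
no size-3 subset reaches all 20 outcomes (best union: 19/20)
the canonical winner is {1, 2, 4, 9}: size 4, full 20-outcome coverage, earliest index list among size-4 covers
Answer: 1, 2, 4, 9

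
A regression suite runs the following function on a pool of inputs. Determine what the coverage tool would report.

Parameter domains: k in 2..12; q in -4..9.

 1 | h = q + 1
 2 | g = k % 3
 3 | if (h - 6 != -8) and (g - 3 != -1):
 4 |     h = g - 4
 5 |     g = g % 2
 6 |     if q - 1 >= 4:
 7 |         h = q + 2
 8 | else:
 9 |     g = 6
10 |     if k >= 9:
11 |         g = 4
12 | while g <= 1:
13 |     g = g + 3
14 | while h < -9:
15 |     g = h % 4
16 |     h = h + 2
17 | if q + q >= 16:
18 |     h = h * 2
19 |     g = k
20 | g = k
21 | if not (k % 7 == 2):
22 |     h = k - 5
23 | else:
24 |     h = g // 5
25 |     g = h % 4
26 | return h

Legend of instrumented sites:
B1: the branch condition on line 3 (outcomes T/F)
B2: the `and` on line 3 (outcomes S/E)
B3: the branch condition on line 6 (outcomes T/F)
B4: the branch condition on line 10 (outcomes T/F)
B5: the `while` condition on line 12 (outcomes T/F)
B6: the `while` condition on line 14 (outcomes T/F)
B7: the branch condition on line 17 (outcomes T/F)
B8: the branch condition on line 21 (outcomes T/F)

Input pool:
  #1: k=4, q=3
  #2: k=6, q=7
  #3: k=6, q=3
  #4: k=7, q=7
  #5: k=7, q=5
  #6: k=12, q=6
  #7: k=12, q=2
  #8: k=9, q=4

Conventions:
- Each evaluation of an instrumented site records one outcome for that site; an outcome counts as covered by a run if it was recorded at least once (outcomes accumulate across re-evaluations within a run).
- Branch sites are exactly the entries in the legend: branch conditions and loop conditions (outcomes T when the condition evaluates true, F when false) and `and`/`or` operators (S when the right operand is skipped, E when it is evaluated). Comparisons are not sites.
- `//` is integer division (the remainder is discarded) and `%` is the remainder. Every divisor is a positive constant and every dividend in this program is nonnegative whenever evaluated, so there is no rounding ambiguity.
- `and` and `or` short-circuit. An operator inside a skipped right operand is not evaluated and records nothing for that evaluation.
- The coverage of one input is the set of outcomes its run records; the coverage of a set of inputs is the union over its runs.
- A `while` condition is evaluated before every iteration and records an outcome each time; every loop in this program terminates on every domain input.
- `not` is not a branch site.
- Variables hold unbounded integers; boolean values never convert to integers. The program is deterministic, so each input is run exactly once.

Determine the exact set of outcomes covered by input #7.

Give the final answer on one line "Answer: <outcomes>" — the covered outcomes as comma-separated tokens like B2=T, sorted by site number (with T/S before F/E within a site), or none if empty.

Running input #7 (k=12, q=2), event by event:
  B2->E, B1->T, B3->F, B5->T, B5->F, B6->F, B7->F, B8->T
distinct outcomes covered: B1=T, B2=E, B3=F, B5=T, B5=F, B6=F, B7=F, B8=T

Answer: B1=T, B2=E, B3=F, B5=T, B5=F, B6=F, B7=F, B8=T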